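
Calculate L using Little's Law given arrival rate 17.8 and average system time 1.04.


L = lambda * W = 17.8 * 1.04 = 18.51

18.51


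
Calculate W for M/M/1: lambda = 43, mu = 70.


W = 1/(mu - lambda) = 1/(70 - 43) = 0.037 hours

0.037 hours


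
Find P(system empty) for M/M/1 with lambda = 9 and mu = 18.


P0 = 1 - rho = 1 - 9/18 = 0.5

0.5


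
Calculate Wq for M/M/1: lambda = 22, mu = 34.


rho = 22/34; Wq = rho/(mu - lambda) = 0.0539 hours

0.0539 hours


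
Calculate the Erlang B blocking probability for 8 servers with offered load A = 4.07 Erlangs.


B(N,A) = (A^N/N!) / sum(A^k/k!, k=0..N) with N=8, A=4.07 = 0.0327

0.0327


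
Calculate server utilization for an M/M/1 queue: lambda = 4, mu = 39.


rho = lambda/mu = 4/39 = 0.1026

0.1026


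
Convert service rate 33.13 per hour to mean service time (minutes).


Mean service time = 60/mu = 60/33.13 = 1.81 minutes

1.81 minutes


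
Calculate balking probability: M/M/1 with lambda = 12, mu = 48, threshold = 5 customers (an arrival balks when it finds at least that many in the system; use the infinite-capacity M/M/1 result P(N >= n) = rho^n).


P(N >= 5) = rho^5 = (12/48)^5 = 0.001

0.001


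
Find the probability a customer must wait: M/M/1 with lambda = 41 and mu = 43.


P(wait) = rho = lambda/mu = 41/43 = 0.9535

0.9535


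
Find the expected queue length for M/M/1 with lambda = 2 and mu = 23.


rho = 2/23; Lq = rho^2/(1-rho) = 0.01

0.01


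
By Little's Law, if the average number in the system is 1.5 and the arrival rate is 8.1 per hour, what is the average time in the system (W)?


W = L / lambda = 1.5 / 8.1 = 0.1852 hours

0.1852 hours


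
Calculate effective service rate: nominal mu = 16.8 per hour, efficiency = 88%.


Effective rate = mu * efficiency = 16.8 * 0.88 = 14.78 per hour

14.78 per hour


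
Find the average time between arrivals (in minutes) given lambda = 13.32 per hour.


Mean interarrival time = 60/lambda = 60/13.32 = 4.5 minutes

4.5 minutes


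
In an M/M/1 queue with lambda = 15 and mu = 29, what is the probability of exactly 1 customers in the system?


rho = 15/29; P(n) = (1-rho)*rho^n = (1-15/29)*(15/29)^1 = 0.2497

0.2497


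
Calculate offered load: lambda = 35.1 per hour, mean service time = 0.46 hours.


Offered load a = lambda * E[S] = 35.1 * 0.46 = 16.15 Erlangs

16.15 Erlangs


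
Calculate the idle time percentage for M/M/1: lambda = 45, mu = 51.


Idle fraction = (1 - rho) * 100 = (1 - 45/51) * 100 = 11.8%

11.8%


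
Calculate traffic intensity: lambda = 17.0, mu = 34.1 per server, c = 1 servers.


rho = lambda / (c * mu) = 17.0 / (1 * 34.1) = 0.4985

0.4985


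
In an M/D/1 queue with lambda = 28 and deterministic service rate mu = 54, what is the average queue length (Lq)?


M/D/1: Lq = rho^2 / (2*(1-rho)) where rho = 28/54; Lq = 0.28

0.28


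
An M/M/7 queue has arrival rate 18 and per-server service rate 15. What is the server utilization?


rho = lambda/(c*mu) = 18/(7*15) = 0.1714

0.1714


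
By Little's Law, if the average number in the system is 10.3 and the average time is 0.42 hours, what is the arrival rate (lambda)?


lambda = L / W = 10.3 / 0.42 = 24.52 per hour

24.52 per hour


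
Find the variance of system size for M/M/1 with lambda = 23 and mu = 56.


rho = 23/56; Var(N) = rho/(1-rho)^2 = 1.18

1.18


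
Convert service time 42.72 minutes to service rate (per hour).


mu = 60 / avg_service_time = 60 / 42.72 = 1.4 per hour

1.4 per hour


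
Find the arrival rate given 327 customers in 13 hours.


lambda = total arrivals / time = 327 / 13 = 25.15 per hour

25.15 per hour


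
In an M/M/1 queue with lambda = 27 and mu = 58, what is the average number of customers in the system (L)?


rho = 27/58; L = rho/(1-rho) = 0.87

0.87


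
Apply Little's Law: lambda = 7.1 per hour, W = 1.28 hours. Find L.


L = lambda * W = 7.1 * 1.28 = 9.09

9.09


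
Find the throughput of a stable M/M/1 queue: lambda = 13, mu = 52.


For a stable queue (lambda < mu), throughput = lambda = 13 per hour

13 per hour


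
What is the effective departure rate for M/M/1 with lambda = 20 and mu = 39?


For a stable queue (lambda < mu), throughput = lambda = 20 per hour

20 per hour


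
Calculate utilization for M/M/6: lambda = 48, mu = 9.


rho = lambda/(c*mu) = 48/(6*9) = 0.8889

0.8889


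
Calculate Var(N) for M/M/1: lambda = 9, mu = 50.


rho = 9/50; Var(N) = rho/(1-rho)^2 = 0.27

0.27


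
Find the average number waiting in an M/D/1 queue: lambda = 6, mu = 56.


M/D/1: Lq = rho^2 / (2*(1-rho)) where rho = 6/56; Lq = 0.01

0.01


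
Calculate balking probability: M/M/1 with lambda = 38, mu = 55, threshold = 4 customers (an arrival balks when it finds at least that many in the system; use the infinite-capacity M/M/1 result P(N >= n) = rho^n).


P(N >= 4) = rho^4 = (38/55)^4 = 0.2279

0.2279


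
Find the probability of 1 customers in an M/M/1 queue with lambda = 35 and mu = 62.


rho = 35/62; P(n) = (1-rho)*rho^n = (1-35/62)*(35/62)^1 = 0.2458

0.2458


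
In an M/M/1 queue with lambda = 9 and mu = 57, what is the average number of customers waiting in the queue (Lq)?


rho = 9/57; Lq = rho^2/(1-rho) = 0.03

0.03


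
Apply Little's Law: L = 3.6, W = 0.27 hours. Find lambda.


lambda = L / W = 3.6 / 0.27 = 13.33 per hour

13.33 per hour


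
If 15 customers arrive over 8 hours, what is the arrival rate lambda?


lambda = total arrivals / time = 15 / 8 = 1.88 per hour

1.88 per hour


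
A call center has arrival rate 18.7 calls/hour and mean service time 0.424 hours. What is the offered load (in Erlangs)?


Offered load a = lambda * E[S] = 18.7 * 0.424 = 7.93 Erlangs

7.93 Erlangs


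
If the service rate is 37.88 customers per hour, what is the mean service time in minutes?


Mean service time = 60/mu = 60/37.88 = 1.58 minutes

1.58 minutes


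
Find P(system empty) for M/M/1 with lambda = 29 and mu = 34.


P0 = 1 - rho = 1 - 29/34 = 0.1471

0.1471


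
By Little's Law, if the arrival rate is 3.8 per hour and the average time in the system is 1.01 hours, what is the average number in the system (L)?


L = lambda * W = 3.8 * 1.01 = 3.84

3.84


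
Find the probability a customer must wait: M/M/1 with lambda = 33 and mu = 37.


P(wait) = rho = lambda/mu = 33/37 = 0.8919

0.8919


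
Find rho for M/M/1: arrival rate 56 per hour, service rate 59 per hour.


rho = lambda/mu = 56/59 = 0.9492

0.9492


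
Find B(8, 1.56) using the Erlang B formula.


B(N,A) = (A^N/N!) / sum(A^k/k!, k=0..N) with N=8, A=1.56 = 0.0002

0.0002


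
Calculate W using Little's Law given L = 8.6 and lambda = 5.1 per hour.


W = L / lambda = 8.6 / 5.1 = 1.6863 hours

1.6863 hours


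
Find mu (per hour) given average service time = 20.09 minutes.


mu = 60 / avg_service_time = 60 / 20.09 = 2.99 per hour

2.99 per hour


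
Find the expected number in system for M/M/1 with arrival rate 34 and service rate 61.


rho = 34/61; L = rho/(1-rho) = 1.26

1.26


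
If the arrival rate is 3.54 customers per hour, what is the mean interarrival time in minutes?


Mean interarrival time = 60/lambda = 60/3.54 = 16.95 minutes

16.95 minutes


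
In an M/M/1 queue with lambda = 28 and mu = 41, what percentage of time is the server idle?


Idle fraction = (1 - rho) * 100 = (1 - 28/41) * 100 = 31.7%

31.7%


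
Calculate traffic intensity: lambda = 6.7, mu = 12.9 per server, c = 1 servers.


rho = lambda / (c * mu) = 6.7 / (1 * 12.9) = 0.5194

0.5194


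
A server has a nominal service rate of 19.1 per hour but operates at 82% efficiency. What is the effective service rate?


Effective rate = mu * efficiency = 19.1 * 0.82 = 15.66 per hour

15.66 per hour


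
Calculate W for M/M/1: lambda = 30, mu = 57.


W = 1/(mu - lambda) = 1/(57 - 30) = 0.037 hours

0.037 hours


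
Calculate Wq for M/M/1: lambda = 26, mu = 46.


rho = 26/46; Wq = rho/(mu - lambda) = 0.0283 hours

0.0283 hours


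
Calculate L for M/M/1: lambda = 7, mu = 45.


rho = 7/45; L = rho/(1-rho) = 0.18

0.18


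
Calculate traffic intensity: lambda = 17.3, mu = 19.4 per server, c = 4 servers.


rho = lambda / (c * mu) = 17.3 / (4 * 19.4) = 0.2229

0.2229


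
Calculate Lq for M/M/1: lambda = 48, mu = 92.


rho = 48/92; Lq = rho^2/(1-rho) = 0.57

0.57


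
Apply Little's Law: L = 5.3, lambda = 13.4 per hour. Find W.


W = L / lambda = 5.3 / 13.4 = 0.3955 hours

0.3955 hours


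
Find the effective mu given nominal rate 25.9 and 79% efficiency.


Effective rate = mu * efficiency = 25.9 * 0.79 = 20.46 per hour

20.46 per hour


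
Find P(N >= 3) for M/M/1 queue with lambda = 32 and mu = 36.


P(N >= 3) = rho^3 = (32/36)^3 = 0.7023

0.7023


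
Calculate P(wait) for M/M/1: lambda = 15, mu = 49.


P(wait) = rho = lambda/mu = 15/49 = 0.3061

0.3061


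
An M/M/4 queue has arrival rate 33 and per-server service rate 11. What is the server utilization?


rho = lambda/(c*mu) = 33/(4*11) = 0.75

0.75


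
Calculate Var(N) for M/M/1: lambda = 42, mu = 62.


rho = 42/62; Var(N) = rho/(1-rho)^2 = 6.51

6.51


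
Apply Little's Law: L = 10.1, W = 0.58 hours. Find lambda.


lambda = L / W = 10.1 / 0.58 = 17.41 per hour

17.41 per hour


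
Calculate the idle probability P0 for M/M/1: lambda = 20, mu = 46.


P0 = 1 - rho = 1 - 20/46 = 0.5652

0.5652


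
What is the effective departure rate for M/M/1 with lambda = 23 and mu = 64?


For a stable queue (lambda < mu), throughput = lambda = 23 per hour

23 per hour


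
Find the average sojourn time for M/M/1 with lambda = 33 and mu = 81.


W = 1/(mu - lambda) = 1/(81 - 33) = 0.0208 hours

0.0208 hours


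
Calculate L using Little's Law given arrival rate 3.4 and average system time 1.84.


L = lambda * W = 3.4 * 1.84 = 6.26

6.26


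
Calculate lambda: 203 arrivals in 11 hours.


lambda = total arrivals / time = 203 / 11 = 18.45 per hour

18.45 per hour


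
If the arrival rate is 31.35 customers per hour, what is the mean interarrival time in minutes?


Mean interarrival time = 60/lambda = 60/31.35 = 1.91 minutes

1.91 minutes


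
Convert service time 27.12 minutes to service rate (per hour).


mu = 60 / avg_service_time = 60 / 27.12 = 2.21 per hour

2.21 per hour


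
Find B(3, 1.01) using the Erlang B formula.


B(N,A) = (A^N/N!) / sum(A^k/k!, k=0..N) with N=3, A=1.01 = 0.0638

0.0638


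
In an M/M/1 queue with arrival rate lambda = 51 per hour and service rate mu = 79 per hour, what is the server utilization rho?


rho = lambda/mu = 51/79 = 0.6456

0.6456


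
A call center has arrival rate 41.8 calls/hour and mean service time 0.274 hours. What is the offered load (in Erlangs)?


Offered load a = lambda * E[S] = 41.8 * 0.274 = 11.45 Erlangs

11.45 Erlangs


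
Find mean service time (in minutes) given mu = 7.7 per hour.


Mean service time = 60/mu = 60/7.7 = 7.79 minutes

7.79 minutes


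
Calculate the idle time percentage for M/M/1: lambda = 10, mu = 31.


Idle fraction = (1 - rho) * 100 = (1 - 10/31) * 100 = 67.7%

67.7%


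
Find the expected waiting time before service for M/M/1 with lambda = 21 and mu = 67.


rho = 21/67; Wq = rho/(mu - lambda) = 0.0068 hours

0.0068 hours


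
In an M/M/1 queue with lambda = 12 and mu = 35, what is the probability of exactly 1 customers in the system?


rho = 12/35; P(n) = (1-rho)*rho^n = (1-12/35)*(12/35)^1 = 0.2253

0.2253


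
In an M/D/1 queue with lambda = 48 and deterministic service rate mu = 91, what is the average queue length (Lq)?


M/D/1: Lq = rho^2 / (2*(1-rho)) where rho = 48/91; Lq = 0.29

0.29


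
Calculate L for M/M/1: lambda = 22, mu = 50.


rho = 22/50; L = rho/(1-rho) = 0.79

0.79


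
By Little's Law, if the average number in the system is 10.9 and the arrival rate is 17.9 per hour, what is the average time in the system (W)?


W = L / lambda = 10.9 / 17.9 = 0.6089 hours

0.6089 hours


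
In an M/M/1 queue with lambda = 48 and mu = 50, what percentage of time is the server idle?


Idle fraction = (1 - rho) * 100 = (1 - 48/50) * 100 = 4.0%

4.0%


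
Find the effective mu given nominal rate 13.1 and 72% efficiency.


Effective rate = mu * efficiency = 13.1 * 0.72 = 9.43 per hour

9.43 per hour


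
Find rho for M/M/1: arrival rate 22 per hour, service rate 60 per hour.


rho = lambda/mu = 22/60 = 0.3667

0.3667


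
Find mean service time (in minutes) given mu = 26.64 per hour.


Mean service time = 60/mu = 60/26.64 = 2.25 minutes

2.25 minutes


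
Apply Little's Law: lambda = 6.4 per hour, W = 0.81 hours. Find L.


L = lambda * W = 6.4 * 0.81 = 5.18

5.18


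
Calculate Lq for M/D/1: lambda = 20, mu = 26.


M/D/1: Lq = rho^2 / (2*(1-rho)) where rho = 20/26; Lq = 1.28

1.28


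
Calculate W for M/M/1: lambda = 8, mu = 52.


W = 1/(mu - lambda) = 1/(52 - 8) = 0.0227 hours

0.0227 hours


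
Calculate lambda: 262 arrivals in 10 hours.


lambda = total arrivals / time = 262 / 10 = 26.2 per hour

26.2 per hour


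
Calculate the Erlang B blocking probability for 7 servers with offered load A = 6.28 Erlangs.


B(N,A) = (A^N/N!) / sum(A^k/k!, k=0..N) with N=7, A=6.28 = 0.2032

0.2032


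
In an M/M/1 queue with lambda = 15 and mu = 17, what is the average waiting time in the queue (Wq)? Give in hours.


rho = 15/17; Wq = rho/(mu - lambda) = 0.4412 hours

0.4412 hours


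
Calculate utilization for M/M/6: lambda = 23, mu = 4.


rho = lambda/(c*mu) = 23/(6*4) = 0.9583

0.9583


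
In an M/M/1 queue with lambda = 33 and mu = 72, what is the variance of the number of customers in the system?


rho = 33/72; Var(N) = rho/(1-rho)^2 = 1.56

1.56


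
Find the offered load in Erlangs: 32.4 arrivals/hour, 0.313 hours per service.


Offered load a = lambda * E[S] = 32.4 * 0.313 = 10.14 Erlangs

10.14 Erlangs


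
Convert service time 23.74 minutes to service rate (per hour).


mu = 60 / avg_service_time = 60 / 23.74 = 2.53 per hour

2.53 per hour


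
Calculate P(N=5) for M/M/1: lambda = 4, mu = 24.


rho = 4/24; P(n) = (1-rho)*rho^n = (1-4/24)*(4/24)^5 = 0.0001

0.0001


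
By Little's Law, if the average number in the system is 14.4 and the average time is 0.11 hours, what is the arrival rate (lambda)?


lambda = L / W = 14.4 / 0.11 = 130.91 per hour

130.91 per hour


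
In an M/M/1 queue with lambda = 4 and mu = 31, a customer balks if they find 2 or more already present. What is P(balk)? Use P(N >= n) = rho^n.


P(N >= 2) = rho^2 = (4/31)^2 = 0.0166

0.0166


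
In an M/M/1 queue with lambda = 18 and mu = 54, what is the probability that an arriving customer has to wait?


P(wait) = rho = lambda/mu = 18/54 = 0.3333

0.3333


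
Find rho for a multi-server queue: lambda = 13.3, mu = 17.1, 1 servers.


rho = lambda / (c * mu) = 13.3 / (1 * 17.1) = 0.7778

0.7778


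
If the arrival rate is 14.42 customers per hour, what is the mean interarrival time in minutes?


Mean interarrival time = 60/lambda = 60/14.42 = 4.16 minutes

4.16 minutes


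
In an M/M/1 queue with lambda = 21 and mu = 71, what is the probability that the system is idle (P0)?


P0 = 1 - rho = 1 - 21/71 = 0.7042

0.7042


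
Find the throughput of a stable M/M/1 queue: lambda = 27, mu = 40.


For a stable queue (lambda < mu), throughput = lambda = 27 per hour

27 per hour


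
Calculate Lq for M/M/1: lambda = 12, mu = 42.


rho = 12/42; Lq = rho^2/(1-rho) = 0.11

0.11


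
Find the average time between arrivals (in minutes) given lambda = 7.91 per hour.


Mean interarrival time = 60/lambda = 60/7.91 = 7.59 minutes

7.59 minutes


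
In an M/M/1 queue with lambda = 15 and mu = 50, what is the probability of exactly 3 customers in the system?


rho = 15/50; P(n) = (1-rho)*rho^n = (1-15/50)*(15/50)^3 = 0.0189

0.0189


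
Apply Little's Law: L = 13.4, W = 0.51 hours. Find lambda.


lambda = L / W = 13.4 / 0.51 = 26.27 per hour

26.27 per hour


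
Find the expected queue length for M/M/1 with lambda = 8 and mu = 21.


rho = 8/21; Lq = rho^2/(1-rho) = 0.23

0.23


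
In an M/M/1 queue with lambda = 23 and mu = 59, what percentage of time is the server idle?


Idle fraction = (1 - rho) * 100 = (1 - 23/59) * 100 = 61.0%

61.0%


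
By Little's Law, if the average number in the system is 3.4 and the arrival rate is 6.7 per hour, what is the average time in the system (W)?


W = L / lambda = 3.4 / 6.7 = 0.5075 hours

0.5075 hours


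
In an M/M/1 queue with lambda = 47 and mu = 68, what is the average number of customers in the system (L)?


rho = 47/68; L = rho/(1-rho) = 2.24

2.24


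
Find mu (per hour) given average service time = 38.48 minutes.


mu = 60 / avg_service_time = 60 / 38.48 = 1.56 per hour

1.56 per hour


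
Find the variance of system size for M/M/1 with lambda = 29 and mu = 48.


rho = 29/48; Var(N) = rho/(1-rho)^2 = 3.86

3.86


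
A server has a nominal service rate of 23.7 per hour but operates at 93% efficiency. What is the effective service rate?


Effective rate = mu * efficiency = 23.7 * 0.93 = 22.04 per hour

22.04 per hour


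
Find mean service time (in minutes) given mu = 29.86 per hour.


Mean service time = 60/mu = 60/29.86 = 2.01 minutes

2.01 minutes


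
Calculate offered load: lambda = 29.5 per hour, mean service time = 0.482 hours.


Offered load a = lambda * E[S] = 29.5 * 0.482 = 14.22 Erlangs

14.22 Erlangs


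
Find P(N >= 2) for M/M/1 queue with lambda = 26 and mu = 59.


P(N >= 2) = rho^2 = (26/59)^2 = 0.1942

0.1942


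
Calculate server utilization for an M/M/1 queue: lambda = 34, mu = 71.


rho = lambda/mu = 34/71 = 0.4789

0.4789


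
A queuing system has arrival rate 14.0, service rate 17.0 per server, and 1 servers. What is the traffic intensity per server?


rho = lambda / (c * mu) = 14.0 / (1 * 17.0) = 0.8235

0.8235


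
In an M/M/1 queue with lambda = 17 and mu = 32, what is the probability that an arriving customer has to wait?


P(wait) = rho = lambda/mu = 17/32 = 0.5313

0.5313


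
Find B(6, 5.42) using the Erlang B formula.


B(N,A) = (A^N/N!) / sum(A^k/k!, k=0..N) with N=6, A=5.42 = 0.2231

0.2231


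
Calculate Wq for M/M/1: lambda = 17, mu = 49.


rho = 17/49; Wq = rho/(mu - lambda) = 0.0108 hours

0.0108 hours


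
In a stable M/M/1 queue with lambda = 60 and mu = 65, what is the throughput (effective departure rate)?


For a stable queue (lambda < mu), throughput = lambda = 60 per hour

60 per hour


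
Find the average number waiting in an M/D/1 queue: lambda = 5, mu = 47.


M/D/1: Lq = rho^2 / (2*(1-rho)) where rho = 5/47; Lq = 0.01

0.01


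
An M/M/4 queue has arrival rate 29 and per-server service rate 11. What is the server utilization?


rho = lambda/(c*mu) = 29/(4*11) = 0.6591

0.6591


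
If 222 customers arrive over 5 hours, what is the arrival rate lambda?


lambda = total arrivals / time = 222 / 5 = 44.4 per hour

44.4 per hour


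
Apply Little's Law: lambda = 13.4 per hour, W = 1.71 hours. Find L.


L = lambda * W = 13.4 * 1.71 = 22.91

22.91


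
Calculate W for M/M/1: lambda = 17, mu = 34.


W = 1/(mu - lambda) = 1/(34 - 17) = 0.0588 hours

0.0588 hours


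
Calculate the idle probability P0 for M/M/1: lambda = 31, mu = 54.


P0 = 1 - rho = 1 - 31/54 = 0.4259

0.4259


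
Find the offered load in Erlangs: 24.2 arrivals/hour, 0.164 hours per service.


Offered load a = lambda * E[S] = 24.2 * 0.164 = 3.97 Erlangs

3.97 Erlangs


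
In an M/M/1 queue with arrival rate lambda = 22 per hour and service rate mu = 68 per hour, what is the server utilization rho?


rho = lambda/mu = 22/68 = 0.3235

0.3235


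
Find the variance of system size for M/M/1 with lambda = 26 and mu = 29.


rho = 26/29; Var(N) = rho/(1-rho)^2 = 83.78

83.78


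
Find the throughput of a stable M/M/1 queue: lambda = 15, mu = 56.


For a stable queue (lambda < mu), throughput = lambda = 15 per hour

15 per hour


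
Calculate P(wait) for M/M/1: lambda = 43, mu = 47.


P(wait) = rho = lambda/mu = 43/47 = 0.9149

0.9149


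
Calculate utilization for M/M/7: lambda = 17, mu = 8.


rho = lambda/(c*mu) = 17/(7*8) = 0.3036

0.3036


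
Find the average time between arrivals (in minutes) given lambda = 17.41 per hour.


Mean interarrival time = 60/lambda = 60/17.41 = 3.45 minutes

3.45 minutes


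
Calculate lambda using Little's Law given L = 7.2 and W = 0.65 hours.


lambda = L / W = 7.2 / 0.65 = 11.08 per hour

11.08 per hour


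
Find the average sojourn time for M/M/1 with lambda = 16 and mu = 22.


W = 1/(mu - lambda) = 1/(22 - 16) = 0.1667 hours

0.1667 hours


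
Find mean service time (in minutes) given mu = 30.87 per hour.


Mean service time = 60/mu = 60/30.87 = 1.94 minutes

1.94 minutes


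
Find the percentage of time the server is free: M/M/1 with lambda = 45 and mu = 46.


Idle fraction = (1 - rho) * 100 = (1 - 45/46) * 100 = 2.2%

2.2%


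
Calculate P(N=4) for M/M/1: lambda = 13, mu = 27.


rho = 13/27; P(n) = (1-rho)*rho^n = (1-13/27)*(13/27)^4 = 0.0279

0.0279


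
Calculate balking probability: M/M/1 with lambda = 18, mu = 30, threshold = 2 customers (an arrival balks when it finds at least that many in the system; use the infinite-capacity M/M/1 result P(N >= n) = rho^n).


P(N >= 2) = rho^2 = (18/30)^2 = 0.36

0.36


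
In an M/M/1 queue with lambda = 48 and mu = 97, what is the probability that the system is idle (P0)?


P0 = 1 - rho = 1 - 48/97 = 0.5052

0.5052


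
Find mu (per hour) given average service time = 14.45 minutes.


mu = 60 / avg_service_time = 60 / 14.45 = 4.15 per hour

4.15 per hour


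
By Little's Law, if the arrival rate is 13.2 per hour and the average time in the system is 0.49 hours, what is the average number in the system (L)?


L = lambda * W = 13.2 * 0.49 = 6.47

6.47


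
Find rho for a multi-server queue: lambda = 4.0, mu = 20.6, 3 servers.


rho = lambda / (c * mu) = 4.0 / (3 * 20.6) = 0.0647

0.0647


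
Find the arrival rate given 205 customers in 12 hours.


lambda = total arrivals / time = 205 / 12 = 17.08 per hour

17.08 per hour


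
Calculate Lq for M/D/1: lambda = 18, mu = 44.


M/D/1: Lq = rho^2 / (2*(1-rho)) where rho = 18/44; Lq = 0.14

0.14


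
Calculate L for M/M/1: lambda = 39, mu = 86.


rho = 39/86; L = rho/(1-rho) = 0.83

0.83


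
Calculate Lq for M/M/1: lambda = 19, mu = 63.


rho = 19/63; Lq = rho^2/(1-rho) = 0.13

0.13


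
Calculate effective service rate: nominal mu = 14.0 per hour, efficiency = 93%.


Effective rate = mu * efficiency = 14.0 * 0.93 = 13.02 per hour

13.02 per hour


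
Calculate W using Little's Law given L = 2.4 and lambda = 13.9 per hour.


W = L / lambda = 2.4 / 13.9 = 0.1727 hours

0.1727 hours


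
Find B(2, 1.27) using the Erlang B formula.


B(N,A) = (A^N/N!) / sum(A^k/k!, k=0..N) with N=2, A=1.27 = 0.2621

0.2621


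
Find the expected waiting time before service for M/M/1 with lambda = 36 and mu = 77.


rho = 36/77; Wq = rho/(mu - lambda) = 0.0114 hours

0.0114 hours


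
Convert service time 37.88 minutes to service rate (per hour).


mu = 60 / avg_service_time = 60 / 37.88 = 1.58 per hour

1.58 per hour


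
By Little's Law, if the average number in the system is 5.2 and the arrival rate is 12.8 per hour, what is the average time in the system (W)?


W = L / lambda = 5.2 / 12.8 = 0.4063 hours

0.4063 hours


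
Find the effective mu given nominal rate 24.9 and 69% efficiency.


Effective rate = mu * efficiency = 24.9 * 0.69 = 17.18 per hour

17.18 per hour


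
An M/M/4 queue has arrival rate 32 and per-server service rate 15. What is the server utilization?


rho = lambda/(c*mu) = 32/(4*15) = 0.5333

0.5333


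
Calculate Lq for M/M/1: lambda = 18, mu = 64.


rho = 18/64; Lq = rho^2/(1-rho) = 0.11

0.11


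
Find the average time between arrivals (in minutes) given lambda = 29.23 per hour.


Mean interarrival time = 60/lambda = 60/29.23 = 2.05 minutes

2.05 minutes


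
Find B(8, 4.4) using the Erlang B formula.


B(N,A) = (A^N/N!) / sum(A^k/k!, k=0..N) with N=8, A=4.4 = 0.0444

0.0444


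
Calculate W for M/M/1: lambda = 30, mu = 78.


W = 1/(mu - lambda) = 1/(78 - 30) = 0.0208 hours

0.0208 hours


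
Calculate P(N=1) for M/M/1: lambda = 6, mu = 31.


rho = 6/31; P(n) = (1-rho)*rho^n = (1-6/31)*(6/31)^1 = 0.1561

0.1561


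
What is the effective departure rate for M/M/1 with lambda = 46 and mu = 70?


For a stable queue (lambda < mu), throughput = lambda = 46 per hour

46 per hour


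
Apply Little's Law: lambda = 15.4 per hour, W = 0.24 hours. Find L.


L = lambda * W = 15.4 * 0.24 = 3.7

3.7


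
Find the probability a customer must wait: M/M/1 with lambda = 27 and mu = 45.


P(wait) = rho = lambda/mu = 27/45 = 0.6

0.6


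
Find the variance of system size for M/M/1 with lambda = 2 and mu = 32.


rho = 2/32; Var(N) = rho/(1-rho)^2 = 0.07

0.07


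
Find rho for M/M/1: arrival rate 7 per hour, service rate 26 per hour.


rho = lambda/mu = 7/26 = 0.2692

0.2692


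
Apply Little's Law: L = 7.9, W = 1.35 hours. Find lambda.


lambda = L / W = 7.9 / 1.35 = 5.85 per hour

5.85 per hour


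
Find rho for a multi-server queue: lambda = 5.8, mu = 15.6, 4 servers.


rho = lambda / (c * mu) = 5.8 / (4 * 15.6) = 0.0929

0.0929


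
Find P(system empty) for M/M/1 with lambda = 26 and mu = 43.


P0 = 1 - rho = 1 - 26/43 = 0.3953

0.3953


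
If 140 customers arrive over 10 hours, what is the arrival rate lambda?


lambda = total arrivals / time = 140 / 10 = 14.0 per hour

14.0 per hour


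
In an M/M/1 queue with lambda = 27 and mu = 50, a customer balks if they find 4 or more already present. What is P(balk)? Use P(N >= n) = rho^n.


P(N >= 4) = rho^4 = (27/50)^4 = 0.085

0.085


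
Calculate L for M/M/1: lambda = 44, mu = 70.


rho = 44/70; L = rho/(1-rho) = 1.69

1.69


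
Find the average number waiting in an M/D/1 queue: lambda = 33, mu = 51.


M/D/1: Lq = rho^2 / (2*(1-rho)) where rho = 33/51; Lq = 0.59

0.59


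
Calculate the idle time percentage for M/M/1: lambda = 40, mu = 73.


Idle fraction = (1 - rho) * 100 = (1 - 40/73) * 100 = 45.2%

45.2%


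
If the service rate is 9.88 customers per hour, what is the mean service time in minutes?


Mean service time = 60/mu = 60/9.88 = 6.07 minutes

6.07 minutes


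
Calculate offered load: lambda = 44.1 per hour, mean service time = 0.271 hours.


Offered load a = lambda * E[S] = 44.1 * 0.271 = 11.95 Erlangs

11.95 Erlangs


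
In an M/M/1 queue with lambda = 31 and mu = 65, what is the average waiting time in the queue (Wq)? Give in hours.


rho = 31/65; Wq = rho/(mu - lambda) = 0.014 hours

0.014 hours


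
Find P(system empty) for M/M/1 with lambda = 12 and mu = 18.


P0 = 1 - rho = 1 - 12/18 = 0.3333

0.3333


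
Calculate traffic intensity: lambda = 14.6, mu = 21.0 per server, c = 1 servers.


rho = lambda / (c * mu) = 14.6 / (1 * 21.0) = 0.6952

0.6952


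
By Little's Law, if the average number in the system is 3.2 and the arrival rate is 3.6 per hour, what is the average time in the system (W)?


W = L / lambda = 3.2 / 3.6 = 0.8889 hours

0.8889 hours


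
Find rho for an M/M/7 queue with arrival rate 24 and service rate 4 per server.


rho = lambda/(c*mu) = 24/(7*4) = 0.8571

0.8571


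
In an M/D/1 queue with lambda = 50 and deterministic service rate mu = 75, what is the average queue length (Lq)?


M/D/1: Lq = rho^2 / (2*(1-rho)) where rho = 50/75; Lq = 0.67

0.67


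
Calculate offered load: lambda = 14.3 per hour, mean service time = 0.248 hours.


Offered load a = lambda * E[S] = 14.3 * 0.248 = 3.55 Erlangs

3.55 Erlangs


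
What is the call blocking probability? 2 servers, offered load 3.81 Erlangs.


B(N,A) = (A^N/N!) / sum(A^k/k!, k=0..N) with N=2, A=3.81 = 0.6014

0.6014


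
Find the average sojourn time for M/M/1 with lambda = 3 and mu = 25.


W = 1/(mu - lambda) = 1/(25 - 3) = 0.0455 hours

0.0455 hours


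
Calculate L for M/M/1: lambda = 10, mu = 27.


rho = 10/27; L = rho/(1-rho) = 0.59

0.59


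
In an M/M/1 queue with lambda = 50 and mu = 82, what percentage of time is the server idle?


Idle fraction = (1 - rho) * 100 = (1 - 50/82) * 100 = 39.0%

39.0%


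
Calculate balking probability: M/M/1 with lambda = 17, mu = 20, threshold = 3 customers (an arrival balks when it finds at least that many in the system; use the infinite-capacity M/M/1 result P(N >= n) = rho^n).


P(N >= 3) = rho^3 = (17/20)^3 = 0.6141

0.6141


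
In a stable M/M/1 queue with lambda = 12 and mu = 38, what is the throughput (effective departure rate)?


For a stable queue (lambda < mu), throughput = lambda = 12 per hour

12 per hour


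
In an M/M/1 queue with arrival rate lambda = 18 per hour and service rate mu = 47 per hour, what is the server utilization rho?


rho = lambda/mu = 18/47 = 0.383

0.383


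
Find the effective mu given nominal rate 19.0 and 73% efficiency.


Effective rate = mu * efficiency = 19.0 * 0.73 = 13.87 per hour

13.87 per hour


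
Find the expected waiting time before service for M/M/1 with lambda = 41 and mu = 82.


rho = 41/82; Wq = rho/(mu - lambda) = 0.0122 hours

0.0122 hours


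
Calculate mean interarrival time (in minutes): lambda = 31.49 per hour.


Mean interarrival time = 60/lambda = 60/31.49 = 1.91 minutes

1.91 minutes


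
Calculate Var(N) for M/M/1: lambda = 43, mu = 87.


rho = 43/87; Var(N) = rho/(1-rho)^2 = 1.93

1.93


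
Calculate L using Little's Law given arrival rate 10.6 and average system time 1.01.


L = lambda * W = 10.6 * 1.01 = 10.71

10.71


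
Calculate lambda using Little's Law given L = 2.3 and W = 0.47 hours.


lambda = L / W = 2.3 / 0.47 = 4.89 per hour

4.89 per hour


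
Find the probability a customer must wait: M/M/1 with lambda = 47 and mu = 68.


P(wait) = rho = lambda/mu = 47/68 = 0.6912

0.6912


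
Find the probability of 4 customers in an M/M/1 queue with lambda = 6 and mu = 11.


rho = 6/11; P(n) = (1-rho)*rho^n = (1-6/11)*(6/11)^4 = 0.0402

0.0402


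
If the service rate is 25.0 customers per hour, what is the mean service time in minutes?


Mean service time = 60/mu = 60/25.0 = 2.4 minutes

2.4 minutes


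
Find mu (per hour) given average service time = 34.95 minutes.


mu = 60 / avg_service_time = 60 / 34.95 = 1.72 per hour

1.72 per hour


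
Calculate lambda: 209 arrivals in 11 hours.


lambda = total arrivals / time = 209 / 11 = 19.0 per hour

19.0 per hour


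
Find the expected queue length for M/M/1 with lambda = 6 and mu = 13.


rho = 6/13; Lq = rho^2/(1-rho) = 0.4

0.4


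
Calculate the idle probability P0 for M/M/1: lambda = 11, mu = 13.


P0 = 1 - rho = 1 - 11/13 = 0.1538

0.1538


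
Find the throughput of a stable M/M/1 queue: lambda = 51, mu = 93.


For a stable queue (lambda < mu), throughput = lambda = 51 per hour

51 per hour


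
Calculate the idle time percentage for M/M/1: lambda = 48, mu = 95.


Idle fraction = (1 - rho) * 100 = (1 - 48/95) * 100 = 49.5%

49.5%


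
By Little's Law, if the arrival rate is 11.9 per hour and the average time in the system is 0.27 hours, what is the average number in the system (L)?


L = lambda * W = 11.9 * 0.27 = 3.21

3.21


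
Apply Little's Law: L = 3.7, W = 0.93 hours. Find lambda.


lambda = L / W = 3.7 / 0.93 = 3.98 per hour

3.98 per hour


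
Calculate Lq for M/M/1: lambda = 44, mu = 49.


rho = 44/49; Lq = rho^2/(1-rho) = 7.9

7.9


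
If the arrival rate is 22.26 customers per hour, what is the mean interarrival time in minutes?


Mean interarrival time = 60/lambda = 60/22.26 = 2.7 minutes

2.7 minutes


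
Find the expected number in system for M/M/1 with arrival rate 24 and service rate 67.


rho = 24/67; L = rho/(1-rho) = 0.56

0.56


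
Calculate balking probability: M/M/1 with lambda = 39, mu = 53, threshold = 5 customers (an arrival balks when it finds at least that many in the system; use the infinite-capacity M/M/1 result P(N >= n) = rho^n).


P(N >= 5) = rho^5 = (39/53)^5 = 0.2157

0.2157


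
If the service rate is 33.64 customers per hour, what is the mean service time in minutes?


Mean service time = 60/mu = 60/33.64 = 1.78 minutes

1.78 minutes


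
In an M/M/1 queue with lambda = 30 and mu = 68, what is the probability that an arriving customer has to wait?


P(wait) = rho = lambda/mu = 30/68 = 0.4412

0.4412


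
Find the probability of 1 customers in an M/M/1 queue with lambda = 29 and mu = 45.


rho = 29/45; P(n) = (1-rho)*rho^n = (1-29/45)*(29/45)^1 = 0.2291

0.2291


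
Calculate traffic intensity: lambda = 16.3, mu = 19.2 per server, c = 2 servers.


rho = lambda / (c * mu) = 16.3 / (2 * 19.2) = 0.4245

0.4245


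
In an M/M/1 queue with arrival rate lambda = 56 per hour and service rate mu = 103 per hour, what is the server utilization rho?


rho = lambda/mu = 56/103 = 0.5437

0.5437


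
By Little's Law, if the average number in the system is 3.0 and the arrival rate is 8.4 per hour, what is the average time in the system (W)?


W = L / lambda = 3.0 / 8.4 = 0.3571 hours

0.3571 hours


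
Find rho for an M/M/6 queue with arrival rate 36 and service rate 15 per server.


rho = lambda/(c*mu) = 36/(6*15) = 0.4

0.4


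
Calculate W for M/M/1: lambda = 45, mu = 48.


W = 1/(mu - lambda) = 1/(48 - 45) = 0.3333 hours

0.3333 hours


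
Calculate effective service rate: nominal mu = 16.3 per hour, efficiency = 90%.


Effective rate = mu * efficiency = 16.3 * 0.9 = 14.67 per hour

14.67 per hour


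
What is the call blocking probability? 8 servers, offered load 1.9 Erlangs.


B(N,A) = (A^N/N!) / sum(A^k/k!, k=0..N) with N=8, A=1.9 = 0.0006

0.0006


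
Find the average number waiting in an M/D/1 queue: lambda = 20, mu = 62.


M/D/1: Lq = rho^2 / (2*(1-rho)) where rho = 20/62; Lq = 0.08

0.08


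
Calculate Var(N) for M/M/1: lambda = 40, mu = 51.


rho = 40/51; Var(N) = rho/(1-rho)^2 = 16.86

16.86


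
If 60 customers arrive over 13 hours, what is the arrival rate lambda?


lambda = total arrivals / time = 60 / 13 = 4.62 per hour

4.62 per hour


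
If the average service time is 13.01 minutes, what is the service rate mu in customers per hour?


mu = 60 / avg_service_time = 60 / 13.01 = 4.61 per hour

4.61 per hour


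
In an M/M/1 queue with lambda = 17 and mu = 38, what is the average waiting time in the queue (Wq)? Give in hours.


rho = 17/38; Wq = rho/(mu - lambda) = 0.0213 hours

0.0213 hours


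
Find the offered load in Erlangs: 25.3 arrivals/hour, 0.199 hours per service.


Offered load a = lambda * E[S] = 25.3 * 0.199 = 5.03 Erlangs

5.03 Erlangs


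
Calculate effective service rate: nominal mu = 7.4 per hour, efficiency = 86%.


Effective rate = mu * efficiency = 7.4 * 0.86 = 6.36 per hour

6.36 per hour


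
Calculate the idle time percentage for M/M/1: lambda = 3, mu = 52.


Idle fraction = (1 - rho) * 100 = (1 - 3/52) * 100 = 94.2%

94.2%


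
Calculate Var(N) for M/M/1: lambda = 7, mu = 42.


rho = 7/42; Var(N) = rho/(1-rho)^2 = 0.24

0.24


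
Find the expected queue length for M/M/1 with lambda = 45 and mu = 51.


rho = 45/51; Lq = rho^2/(1-rho) = 6.62

6.62


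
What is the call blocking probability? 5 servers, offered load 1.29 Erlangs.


B(N,A) = (A^N/N!) / sum(A^k/k!, k=0..N) with N=5, A=1.29 = 0.0082

0.0082


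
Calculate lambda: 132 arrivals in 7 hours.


lambda = total arrivals / time = 132 / 7 = 18.86 per hour

18.86 per hour


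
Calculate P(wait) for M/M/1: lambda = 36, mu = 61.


P(wait) = rho = lambda/mu = 36/61 = 0.5902

0.5902


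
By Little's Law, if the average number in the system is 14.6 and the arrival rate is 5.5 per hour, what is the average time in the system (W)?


W = L / lambda = 14.6 / 5.5 = 2.6545 hours

2.6545 hours


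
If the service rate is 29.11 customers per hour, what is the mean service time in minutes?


Mean service time = 60/mu = 60/29.11 = 2.06 minutes

2.06 minutes


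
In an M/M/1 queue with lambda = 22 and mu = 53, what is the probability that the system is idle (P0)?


P0 = 1 - rho = 1 - 22/53 = 0.5849

0.5849


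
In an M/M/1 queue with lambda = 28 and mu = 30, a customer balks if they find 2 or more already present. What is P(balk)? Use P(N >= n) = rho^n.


P(N >= 2) = rho^2 = (28/30)^2 = 0.8711

0.8711


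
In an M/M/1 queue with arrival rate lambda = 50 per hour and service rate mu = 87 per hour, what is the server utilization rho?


rho = lambda/mu = 50/87 = 0.5747

0.5747


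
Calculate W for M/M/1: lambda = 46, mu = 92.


W = 1/(mu - lambda) = 1/(92 - 46) = 0.0217 hours

0.0217 hours


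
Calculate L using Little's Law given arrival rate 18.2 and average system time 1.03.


L = lambda * W = 18.2 * 1.03 = 18.75

18.75


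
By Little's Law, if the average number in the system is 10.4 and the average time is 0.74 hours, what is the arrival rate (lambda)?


lambda = L / W = 10.4 / 0.74 = 14.05 per hour

14.05 per hour


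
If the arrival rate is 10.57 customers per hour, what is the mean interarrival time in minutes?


Mean interarrival time = 60/lambda = 60/10.57 = 5.68 minutes

5.68 minutes


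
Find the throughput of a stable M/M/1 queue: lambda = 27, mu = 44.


For a stable queue (lambda < mu), throughput = lambda = 27 per hour

27 per hour


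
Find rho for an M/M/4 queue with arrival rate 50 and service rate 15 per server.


rho = lambda/(c*mu) = 50/(4*15) = 0.8333

0.8333


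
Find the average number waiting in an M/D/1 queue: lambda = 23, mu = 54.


M/D/1: Lq = rho^2 / (2*(1-rho)) where rho = 23/54; Lq = 0.16

0.16


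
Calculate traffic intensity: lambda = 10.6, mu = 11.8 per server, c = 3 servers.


rho = lambda / (c * mu) = 10.6 / (3 * 11.8) = 0.2994

0.2994


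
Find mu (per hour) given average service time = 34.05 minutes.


mu = 60 / avg_service_time = 60 / 34.05 = 1.76 per hour

1.76 per hour


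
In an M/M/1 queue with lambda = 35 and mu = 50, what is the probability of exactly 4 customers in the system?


rho = 35/50; P(n) = (1-rho)*rho^n = (1-35/50)*(35/50)^4 = 0.072

0.072


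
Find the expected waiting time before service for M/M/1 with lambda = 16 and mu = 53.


rho = 16/53; Wq = rho/(mu - lambda) = 0.0082 hours

0.0082 hours


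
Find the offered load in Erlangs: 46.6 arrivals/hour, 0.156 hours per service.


Offered load a = lambda * E[S] = 46.6 * 0.156 = 7.27 Erlangs

7.27 Erlangs


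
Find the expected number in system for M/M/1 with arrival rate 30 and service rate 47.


rho = 30/47; L = rho/(1-rho) = 1.76

1.76


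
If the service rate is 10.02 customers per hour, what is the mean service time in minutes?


Mean service time = 60/mu = 60/10.02 = 5.99 minutes

5.99 minutes
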